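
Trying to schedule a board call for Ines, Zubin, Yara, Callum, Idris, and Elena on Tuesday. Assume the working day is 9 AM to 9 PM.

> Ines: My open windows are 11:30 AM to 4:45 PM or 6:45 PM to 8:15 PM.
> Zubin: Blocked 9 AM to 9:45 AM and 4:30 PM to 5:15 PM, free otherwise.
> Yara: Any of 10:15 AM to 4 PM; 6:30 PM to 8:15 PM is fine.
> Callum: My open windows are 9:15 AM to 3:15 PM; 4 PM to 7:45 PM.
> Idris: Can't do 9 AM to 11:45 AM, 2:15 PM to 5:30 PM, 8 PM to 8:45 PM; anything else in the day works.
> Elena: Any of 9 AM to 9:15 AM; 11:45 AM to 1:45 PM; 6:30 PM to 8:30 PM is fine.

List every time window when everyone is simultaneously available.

Ines free: 11:30-16:45, 18:45-20:15.
Zubin free: 09:45-16:30, 17:15-21:00 (invert busy blocks within the working day).
Yara free: 10:15-16:00, 18:30-20:15.
Callum free: 09:15-15:15, 16:00-19:45.
Idris free: 11:45-14:15, 17:30-20:00, 20:45-21:00 (invert busy blocks within the working day).
Elena free: 09:00-09:15, 11:45-13:45, 18:30-20:30.
Ines ∩ Zubin: 11:30-16:30, 18:45-20:15.
Ines ∩ Zubin ∩ Yara: 11:30-16:00, 18:45-20:15.
Ines ∩ Zubin ∩ Yara ∩ Callum: 11:30-15:15, 18:45-19:45.
Ines ∩ Zubin ∩ Yara ∩ Callum ∩ Idris: 11:45-14:15, 18:45-19:45.
Ines ∩ Zubin ∩ Yara ∩ Callum ∩ Idris ∩ Elena: 11:45-13:45, 18:45-19:45.
So the common availability across everyone is 11:45-13:45, 18:45-19:45.

11:45-13:45, 18:45-19:45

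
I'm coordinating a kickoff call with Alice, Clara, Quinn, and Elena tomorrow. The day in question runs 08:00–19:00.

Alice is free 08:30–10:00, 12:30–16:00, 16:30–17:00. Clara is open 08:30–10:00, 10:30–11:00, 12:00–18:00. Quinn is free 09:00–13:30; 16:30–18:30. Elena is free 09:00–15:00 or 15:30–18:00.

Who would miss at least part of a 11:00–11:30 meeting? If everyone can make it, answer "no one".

Alice, Clara

Alice: not fully free for 11:00-11:30. Clara: not fully free for 11:00-11:30. Quinn: free for 11:00-11:30. Elena: free for 11:00-11:30.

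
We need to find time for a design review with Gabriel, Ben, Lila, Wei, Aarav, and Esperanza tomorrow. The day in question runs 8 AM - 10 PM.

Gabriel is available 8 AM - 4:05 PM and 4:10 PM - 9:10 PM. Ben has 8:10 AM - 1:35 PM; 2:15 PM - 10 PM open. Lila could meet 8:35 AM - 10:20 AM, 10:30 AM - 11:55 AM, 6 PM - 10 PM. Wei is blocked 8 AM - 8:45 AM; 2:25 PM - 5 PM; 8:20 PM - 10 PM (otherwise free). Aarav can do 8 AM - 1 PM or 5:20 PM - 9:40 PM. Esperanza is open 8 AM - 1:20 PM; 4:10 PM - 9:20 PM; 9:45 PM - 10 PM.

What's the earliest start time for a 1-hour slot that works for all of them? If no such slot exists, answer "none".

08:45

Gabriel free: 08:00-16:05, 16:10-21:10.
Ben free: 08:10-13:35, 14:15-22:00.
Lila free: 08:35-10:20, 10:30-11:55, 18:00-22:00.
Wei free: 08:45-14:25, 17:00-20:20 (invert busy blocks within the working day).
Aarav free: 08:00-13:00, 17:20-21:40.
Esperanza free: 08:00-13:20, 16:10-21:20, 21:45-22:00.
Gabriel ∩ Ben: 08:10-13:35, 14:15-16:05, 16:10-21:10.
Gabriel ∩ Ben ∩ Lila: 08:35-10:20, 10:30-11:55, 18:00-21:10.
Gabriel ∩ Ben ∩ Lila ∩ Wei: 08:45-10:20, 10:30-11:55, 18:00-20:20.
Gabriel ∩ Ben ∩ Lila ∩ Wei ∩ Aarav: 08:45-10:20, 10:30-11:55, 18:00-20:20.
Gabriel ∩ Ben ∩ Lila ∩ Wei ∩ Aarav ∩ Esperanza: 08:45-10:20, 10:30-11:55, 18:00-20:20.
The first common window of at least 60 minutes is 08:45-10:20, so the earliest start is 08:45.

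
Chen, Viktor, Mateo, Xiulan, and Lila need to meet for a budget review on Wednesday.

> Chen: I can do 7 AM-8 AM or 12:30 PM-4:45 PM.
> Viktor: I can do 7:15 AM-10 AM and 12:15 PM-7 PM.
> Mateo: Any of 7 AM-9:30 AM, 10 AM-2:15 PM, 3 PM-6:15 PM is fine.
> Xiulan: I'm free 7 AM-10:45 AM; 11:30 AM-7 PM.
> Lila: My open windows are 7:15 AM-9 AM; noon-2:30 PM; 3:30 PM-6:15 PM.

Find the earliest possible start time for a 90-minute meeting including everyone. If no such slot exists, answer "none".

Chen ∩ Viktor: 07:15-08:00, 12:30-16:45.
Chen ∩ Viktor ∩ Mateo: 07:15-08:00, 12:30-14:15, 15:00-16:45.
Chen ∩ Viktor ∩ Mateo ∩ Xiulan: 07:15-08:00, 12:30-14:15, 15:00-16:45.
Chen ∩ Viktor ∩ Mateo ∩ Xiulan ∩ Lila: 07:15-08:00, 12:30-14:15, 15:30-16:45.
Those are the intersection windows.
The first common window of at least 90 minutes is 12:30-14:15, so the earliest start is 12:30.

12:30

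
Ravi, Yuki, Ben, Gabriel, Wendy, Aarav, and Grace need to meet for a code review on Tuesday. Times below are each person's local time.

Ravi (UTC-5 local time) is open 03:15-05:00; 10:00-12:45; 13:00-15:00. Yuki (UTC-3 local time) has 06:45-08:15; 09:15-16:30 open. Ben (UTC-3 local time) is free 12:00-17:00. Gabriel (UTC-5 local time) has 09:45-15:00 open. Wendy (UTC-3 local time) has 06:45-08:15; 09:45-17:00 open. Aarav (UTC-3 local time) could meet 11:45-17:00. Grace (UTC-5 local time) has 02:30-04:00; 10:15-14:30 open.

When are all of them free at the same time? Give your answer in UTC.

Ravi in UTC: 08:15-10:00, 15:00-17:45, 18:00-20:00 (add 5h to convert from UTC-5).
Yuki in UTC: 09:45-11:15, 12:15-19:30 (add 3h to convert from UTC-3).
Ben in UTC: 15:00-20:00 (add 3h to convert from UTC-3).
Gabriel in UTC: 14:45-20:00 (add 5h to convert from UTC-5).
Wendy in UTC: 09:45-11:15, 12:45-20:00 (add 3h to convert from UTC-3).
Aarav in UTC: 14:45-20:00 (add 3h to convert from UTC-3).
Grace in UTC: 07:30-09:00, 15:15-19:30 (add 5h to convert from UTC-5).
Ravi ∩ Yuki: 09:45-10:00, 15:00-17:45, 18:00-19:30.
Ravi ∩ Yuki ∩ Ben: 15:00-17:45, 18:00-19:30.
Ravi ∩ Yuki ∩ Ben ∩ Gabriel: 15:00-17:45, 18:00-19:30.
Ravi ∩ Yuki ∩ Ben ∩ Gabriel ∩ Wendy: 15:00-17:45, 18:00-19:30.
Ravi ∩ Yuki ∩ Ben ∩ Gabriel ∩ Wendy ∩ Aarav: 15:00-17:45, 18:00-19:30.
Ravi ∩ Yuki ∩ Ben ∩ Gabriel ∩ Wendy ∩ Aarav ∩ Grace: 15:15-17:45, 18:00-19:30.

15:15-17:45, 18:00-19:30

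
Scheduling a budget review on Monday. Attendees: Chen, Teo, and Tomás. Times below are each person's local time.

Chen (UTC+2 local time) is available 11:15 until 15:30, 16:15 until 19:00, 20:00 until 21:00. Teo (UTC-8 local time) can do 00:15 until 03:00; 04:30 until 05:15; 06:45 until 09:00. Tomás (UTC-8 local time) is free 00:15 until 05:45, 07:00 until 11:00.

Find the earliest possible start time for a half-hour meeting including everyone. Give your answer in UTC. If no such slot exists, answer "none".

Chen in UTC: 09:15-13:30, 14:15-17:00, 18:00-19:00 (subtract 2h to convert from UTC+2).
Teo in UTC: 08:15-11:00, 12:30-13:15, 14:45-17:00 (add 8h to convert from UTC-8).
Tomás in UTC: 08:15-13:45, 15:00-19:00 (add 8h to convert from UTC-8).
Chen ∩ Teo: 09:15-11:00, 12:30-13:15, 14:45-17:00.
Chen ∩ Teo ∩ Tomás: 09:15-11:00, 12:30-13:15, 15:00-17:00.
The first common window of at least 30 minutes is 09:15-11:00, so the earliest start is 09:15.

09:15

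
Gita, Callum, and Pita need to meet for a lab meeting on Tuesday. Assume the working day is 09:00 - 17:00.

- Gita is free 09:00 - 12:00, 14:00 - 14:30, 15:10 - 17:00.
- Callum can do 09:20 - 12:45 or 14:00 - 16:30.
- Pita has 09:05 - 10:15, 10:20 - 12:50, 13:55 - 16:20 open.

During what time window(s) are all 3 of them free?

Gita ∩ Callum: 09:20-12:00, 14:00-14:30, 15:10-16:30.
Gita ∩ Callum ∩ Pita: 09:20-10:15, 10:20-12:00, 14:00-14:30, 15:10-16:20.

09:20-10:15, 10:20-12:00, 14:00-14:30, 15:10-16:20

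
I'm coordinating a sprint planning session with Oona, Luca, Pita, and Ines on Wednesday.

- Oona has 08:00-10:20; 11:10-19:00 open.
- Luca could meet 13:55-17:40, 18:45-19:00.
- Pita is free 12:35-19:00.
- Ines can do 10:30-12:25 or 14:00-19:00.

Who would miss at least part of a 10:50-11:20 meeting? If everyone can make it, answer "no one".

Luca, Oona, Pita

Oona: not fully free for 10:50-11:20. Luca: not fully free for 10:50-11:20. Pita: not fully free for 10:50-11:20. Ines: free for 10:50-11:20.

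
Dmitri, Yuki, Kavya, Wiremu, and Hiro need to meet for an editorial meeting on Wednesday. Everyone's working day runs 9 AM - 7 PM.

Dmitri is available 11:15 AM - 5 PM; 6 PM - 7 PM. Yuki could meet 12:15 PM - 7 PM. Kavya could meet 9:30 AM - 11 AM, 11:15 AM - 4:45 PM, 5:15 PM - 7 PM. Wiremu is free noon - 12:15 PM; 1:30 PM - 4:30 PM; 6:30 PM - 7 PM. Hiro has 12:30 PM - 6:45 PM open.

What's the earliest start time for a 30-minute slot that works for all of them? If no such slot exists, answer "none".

13:30

Dmitri ∩ Yuki: 12:15-17:00, 18:00-19:00.
Dmitri ∩ Yuki ∩ Kavya: 12:15-16:45, 18:00-19:00.
Dmitri ∩ Yuki ∩ Kavya ∩ Wiremu: 13:30-16:30, 18:30-19:00.
Dmitri ∩ Yuki ∩ Kavya ∩ Wiremu ∩ Hiro: 13:30-16:30, 18:30-18:45.
Those are the intersection windows.
The first common window of at least 30 minutes is 13:30-16:30, so the earliest start is 13:30.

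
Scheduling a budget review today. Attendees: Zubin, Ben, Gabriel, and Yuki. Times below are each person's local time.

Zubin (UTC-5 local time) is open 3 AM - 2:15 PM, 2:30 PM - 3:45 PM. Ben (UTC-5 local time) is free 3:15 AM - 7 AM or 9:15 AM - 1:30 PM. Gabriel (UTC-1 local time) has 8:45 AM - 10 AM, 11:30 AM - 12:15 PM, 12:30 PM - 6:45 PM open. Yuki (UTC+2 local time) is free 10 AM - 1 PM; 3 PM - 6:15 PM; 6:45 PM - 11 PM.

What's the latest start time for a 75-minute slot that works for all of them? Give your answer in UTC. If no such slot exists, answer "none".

17:15

Zubin in UTC: 08:00-19:15, 19:30-20:45 (add 5h to convert from UTC-5).
Ben in UTC: 08:15-12:00, 14:15-18:30 (add 5h to convert from UTC-5).
Gabriel in UTC: 09:45-11:00, 12:30-13:15, 13:30-19:45 (add 1h to convert from UTC-1).
Yuki in UTC: 08:00-11:00, 13:00-16:15, 16:45-21:00 (subtract 2h to convert from UTC+2).
Zubin ∩ Ben: 08:15-12:00, 14:15-18:30.
Zubin ∩ Ben ∩ Gabriel: 09:45-11:00, 14:15-18:30.
Zubin ∩ Ben ∩ Gabriel ∩ Yuki: 09:45-11:00, 14:15-16:15, 16:45-18:30.
Those are the intersection windows.
The last common window of at least 75 minutes is 16:45-18:30; a 75-minute meeting can start as late as 17:15 and still end by 18:30.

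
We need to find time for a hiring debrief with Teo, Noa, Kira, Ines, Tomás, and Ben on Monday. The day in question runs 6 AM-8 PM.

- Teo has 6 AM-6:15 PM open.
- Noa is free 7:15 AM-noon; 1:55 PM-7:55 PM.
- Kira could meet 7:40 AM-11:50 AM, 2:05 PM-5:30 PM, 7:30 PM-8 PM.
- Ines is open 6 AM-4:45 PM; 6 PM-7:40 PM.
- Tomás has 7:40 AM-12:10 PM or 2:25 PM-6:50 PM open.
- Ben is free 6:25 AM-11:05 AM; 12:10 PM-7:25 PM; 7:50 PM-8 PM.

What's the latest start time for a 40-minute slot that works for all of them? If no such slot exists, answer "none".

16:05

Teo ∩ Noa: 07:15-12:00, 13:55-18:15.
Teo ∩ Noa ∩ Kira: 07:40-11:50, 14:05-17:30.
Teo ∩ Noa ∩ Kira ∩ Ines: 07:40-11:50, 14:05-16:45.
Teo ∩ Noa ∩ Kira ∩ Ines ∩ Tomás: 07:40-11:50, 14:25-16:45.
Teo ∩ Noa ∩ Kira ∩ Ines ∩ Tomás ∩ Ben: 07:40-11:05, 14:25-16:45.
Those are the intersection windows.
The last common window of at least 40 minutes is 14:25-16:45; a 40-minute meeting can start as late as 16:05 and still end by 16:45.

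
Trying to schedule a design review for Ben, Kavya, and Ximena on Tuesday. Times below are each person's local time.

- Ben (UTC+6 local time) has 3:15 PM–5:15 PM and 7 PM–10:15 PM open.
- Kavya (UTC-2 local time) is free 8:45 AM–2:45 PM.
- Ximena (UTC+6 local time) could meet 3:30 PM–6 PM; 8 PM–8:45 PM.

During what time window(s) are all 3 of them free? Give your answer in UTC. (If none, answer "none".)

10:45-11:15, 14:00-14:45

Ben in UTC: 09:15-11:15, 13:00-16:15 (subtract 6h to convert from UTC+6).
Kavya in UTC: 10:45-16:45 (add 2h to convert from UTC-2).
Ximena in UTC: 09:30-12:00, 14:00-14:45 (subtract 6h to convert from UTC+6).
Ben ∩ Kavya: 10:45-11:15, 13:00-16:15.
Ben ∩ Kavya ∩ Ximena: 10:45-11:15, 14:00-14:45.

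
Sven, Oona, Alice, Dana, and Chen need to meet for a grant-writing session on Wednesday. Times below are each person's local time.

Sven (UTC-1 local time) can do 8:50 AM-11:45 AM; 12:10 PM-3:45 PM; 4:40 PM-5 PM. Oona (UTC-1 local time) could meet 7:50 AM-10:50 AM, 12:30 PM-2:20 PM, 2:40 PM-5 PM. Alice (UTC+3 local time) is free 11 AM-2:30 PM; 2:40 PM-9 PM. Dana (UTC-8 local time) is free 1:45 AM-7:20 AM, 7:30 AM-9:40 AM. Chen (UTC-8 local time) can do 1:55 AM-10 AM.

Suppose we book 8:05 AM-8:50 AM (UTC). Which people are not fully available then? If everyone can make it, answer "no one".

Sven in UTC: 09:50-12:45, 13:10-16:45, 17:40-18:00 (add 1h to convert from UTC-1).
Oona in UTC: 08:50-11:50, 13:30-15:20, 15:40-18:00 (add 1h to convert from UTC-1).
Alice in UTC: 08:00-11:30, 11:40-18:00 (subtract 3h to convert from UTC+3).
Dana in UTC: 09:45-15:20, 15:30-17:40 (add 8h to convert from UTC-8).
Chen in UTC: 09:55-18:00 (add 8h to convert from UTC-8).
Sven: not fully free for 08:05-08:50. Oona: not fully free for 08:05-08:50. Alice: free for 08:05-08:50. Dana: not fully free for 08:05-08:50. Chen: not fully free for 08:05-08:50.

Chen, Dana, Oona, Sven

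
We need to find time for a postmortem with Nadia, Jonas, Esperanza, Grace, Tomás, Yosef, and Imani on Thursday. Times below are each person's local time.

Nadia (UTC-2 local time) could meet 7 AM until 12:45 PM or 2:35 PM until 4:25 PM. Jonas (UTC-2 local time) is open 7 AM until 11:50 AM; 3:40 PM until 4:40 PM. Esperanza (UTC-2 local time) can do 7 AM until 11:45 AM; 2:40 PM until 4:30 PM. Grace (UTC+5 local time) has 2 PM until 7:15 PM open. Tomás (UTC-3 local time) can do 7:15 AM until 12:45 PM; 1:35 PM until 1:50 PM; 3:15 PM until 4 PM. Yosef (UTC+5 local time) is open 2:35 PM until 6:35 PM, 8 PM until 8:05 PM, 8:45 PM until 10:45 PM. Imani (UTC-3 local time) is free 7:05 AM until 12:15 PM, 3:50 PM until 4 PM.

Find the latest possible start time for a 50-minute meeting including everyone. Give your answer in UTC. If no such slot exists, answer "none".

Nadia in UTC: 09:00-14:45, 16:35-18:25 (add 2h to convert from UTC-2).
Jonas in UTC: 09:00-13:50, 17:40-18:40 (add 2h to convert from UTC-2).
Esperanza in UTC: 09:00-13:45, 16:40-18:30 (add 2h to convert from UTC-2).
Grace in UTC: 09:00-14:15 (subtract 5h to convert from UTC+5).
Tomás in UTC: 10:15-15:45, 16:35-16:50, 18:15-19:00 (add 3h to convert from UTC-3).
Yosef in UTC: 09:35-13:35, 15:00-15:05, 15:45-17:45 (subtract 5h to convert from UTC+5).
Imani in UTC: 10:05-15:15, 18:50-19:00 (add 3h to convert from UTC-3).
Nadia ∩ Jonas: 09:00-13:50, 17:40-18:25.
Nadia ∩ Jonas ∩ Esperanza: 09:00-13:45, 17:40-18:25.
Nadia ∩ Jonas ∩ Esperanza ∩ Grace: 09:00-13:45.
Nadia ∩ Jonas ∩ Esperanza ∩ Grace ∩ Tomás: 10:15-13:45.
Nadia ∩ Jonas ∩ Esperanza ∩ Grace ∩ Tomás ∩ Yosef: 10:15-13:35.
Nadia ∩ Jonas ∩ Esperanza ∩ Grace ∩ Tomás ∩ Yosef ∩ Imani: 10:15-13:35.
So the common availability across everyone is 10:15-13:35.
The last common window of at least 50 minutes is 10:15-13:35; a 50-minute meeting can start as late as 12:45 and still end by 13:35.

12:45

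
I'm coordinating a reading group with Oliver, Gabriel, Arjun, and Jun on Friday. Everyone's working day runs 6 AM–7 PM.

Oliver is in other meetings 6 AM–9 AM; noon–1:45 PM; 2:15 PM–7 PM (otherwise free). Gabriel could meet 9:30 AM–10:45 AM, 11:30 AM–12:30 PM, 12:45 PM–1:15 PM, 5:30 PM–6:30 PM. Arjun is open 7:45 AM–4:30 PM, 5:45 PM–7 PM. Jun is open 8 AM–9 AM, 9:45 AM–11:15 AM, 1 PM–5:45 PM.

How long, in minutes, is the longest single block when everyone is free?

60

Oliver free: 09:00-12:00, 13:45-14:15 (invert busy blocks within the working day).
Gabriel free: 09:30-10:45, 11:30-12:30, 12:45-13:15, 17:30-18:30.
Arjun free: 07:45-16:30, 17:45-19:00.
Jun free: 08:00-09:00, 09:45-11:15, 13:00-17:45.
Oliver ∩ Gabriel: 09:30-10:45, 11:30-12:00.
Oliver ∩ Gabriel ∩ Arjun: 09:30-10:45, 11:30-12:00.
Oliver ∩ Gabriel ∩ Arjun ∩ Jun: 09:45-10:45.
The longest is 09:45-10:45 at 60 minutes.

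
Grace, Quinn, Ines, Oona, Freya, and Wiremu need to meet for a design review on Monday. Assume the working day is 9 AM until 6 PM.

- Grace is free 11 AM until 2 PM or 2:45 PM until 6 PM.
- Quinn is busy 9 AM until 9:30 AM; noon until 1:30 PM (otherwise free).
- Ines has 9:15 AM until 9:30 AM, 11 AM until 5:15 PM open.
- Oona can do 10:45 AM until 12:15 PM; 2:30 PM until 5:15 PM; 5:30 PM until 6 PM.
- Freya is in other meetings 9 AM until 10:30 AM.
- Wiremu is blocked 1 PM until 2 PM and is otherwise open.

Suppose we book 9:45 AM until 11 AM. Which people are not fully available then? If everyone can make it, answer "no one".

Freya, Grace, Ines, Oona

Grace free: 11:00-14:00, 14:45-18:00.
Quinn free: 09:30-12:00, 13:30-18:00 (invert busy blocks within the working day).
Ines free: 09:15-09:30, 11:00-17:15.
Oona free: 10:45-12:15, 14:30-17:15, 17:30-18:00.
Freya free: 10:30-18:00 (invert busy blocks within the working day).
Wiremu free: 09:00-13:00, 14:00-18:00 (invert busy blocks within the working day).
Grace: not fully free for 09:45-11:00. Quinn: free for 09:45-11:00. Ines: not fully free for 09:45-11:00. Oona: not fully free for 09:45-11:00. Freya: not fully free for 09:45-11:00. Wiremu: free for 09:45-11:00.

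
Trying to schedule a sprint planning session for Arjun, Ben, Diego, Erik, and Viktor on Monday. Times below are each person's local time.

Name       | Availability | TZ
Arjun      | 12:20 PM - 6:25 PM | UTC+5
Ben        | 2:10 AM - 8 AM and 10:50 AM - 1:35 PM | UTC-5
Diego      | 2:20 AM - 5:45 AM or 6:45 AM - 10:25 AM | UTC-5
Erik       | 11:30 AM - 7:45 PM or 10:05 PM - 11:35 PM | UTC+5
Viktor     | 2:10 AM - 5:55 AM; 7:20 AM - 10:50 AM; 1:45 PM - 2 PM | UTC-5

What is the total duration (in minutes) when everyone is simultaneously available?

245

Arjun in UTC: 07:20-13:25 (subtract 5h to convert from UTC+5).
Ben in UTC: 07:10-13:00, 15:50-18:35 (add 5h to convert from UTC-5).
Diego in UTC: 07:20-10:45, 11:45-15:25 (add 5h to convert from UTC-5).
Erik in UTC: 06:30-14:45, 17:05-18:35 (subtract 5h to convert from UTC+5).
Viktor in UTC: 07:10-10:55, 12:20-15:50, 18:45-19:00 (add 5h to convert from UTC-5).
Arjun ∩ Ben: 07:20-13:00.
Arjun ∩ Ben ∩ Diego: 07:20-10:45, 11:45-13:00.
Arjun ∩ Ben ∩ Diego ∩ Erik: 07:20-10:45, 11:45-13:00.
Arjun ∩ Ben ∩ Diego ∩ Erik ∩ Viktor: 07:20-10:45, 12:20-13:00.
Those are the intersection windows.
Summing the common windows: 205 + 40 = 245 minutes.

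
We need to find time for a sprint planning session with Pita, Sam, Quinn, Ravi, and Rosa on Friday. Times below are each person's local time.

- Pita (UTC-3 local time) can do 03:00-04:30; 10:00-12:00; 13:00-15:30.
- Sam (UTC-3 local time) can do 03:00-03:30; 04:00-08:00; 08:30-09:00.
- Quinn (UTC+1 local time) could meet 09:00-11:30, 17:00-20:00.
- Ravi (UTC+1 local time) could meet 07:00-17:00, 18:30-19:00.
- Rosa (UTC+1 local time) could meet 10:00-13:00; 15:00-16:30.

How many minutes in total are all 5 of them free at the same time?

0

Pita in UTC: 06:00-07:30, 13:00-15:00, 16:00-18:30 (add 3h to convert from UTC-3).
Sam in UTC: 06:00-06:30, 07:00-11:00, 11:30-12:00 (add 3h to convert from UTC-3).
Quinn in UTC: 08:00-10:30, 16:00-19:00 (subtract 1h to convert from UTC+1).
Ravi in UTC: 06:00-16:00, 17:30-18:00 (subtract 1h to convert from UTC+1).
Rosa in UTC: 09:00-12:00, 14:00-15:30 (subtract 1h to convert from UTC+1).
Pita ∩ Sam: 06:00-06:30, 07:00-07:30.
Pita ∩ Sam ∩ Quinn: ∅.
Pita ∩ Sam ∩ Quinn ∩ Ravi: ∅.
Pita ∩ Sam ∩ Quinn ∩ Ravi ∩ Rosa: ∅.
There is no time when everyone is free.
There is no common window, so the total is 0 minutes.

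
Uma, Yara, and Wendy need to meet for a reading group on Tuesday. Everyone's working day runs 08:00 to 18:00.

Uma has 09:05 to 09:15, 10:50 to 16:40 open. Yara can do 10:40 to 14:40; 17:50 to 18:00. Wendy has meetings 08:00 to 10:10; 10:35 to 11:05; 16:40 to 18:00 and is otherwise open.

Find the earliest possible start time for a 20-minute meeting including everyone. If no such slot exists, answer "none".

Uma free: 09:05-09:15, 10:50-16:40.
Yara free: 10:40-14:40, 17:50-18:00.
Wendy free: 10:10-10:35, 11:05-16:40 (invert busy blocks within the working day).
Uma ∩ Yara: 10:50-14:40.
Uma ∩ Yara ∩ Wendy: 11:05-14:40.
The first common window of at least 20 minutes is 11:05-14:40, so the earliest start is 11:05.

11:05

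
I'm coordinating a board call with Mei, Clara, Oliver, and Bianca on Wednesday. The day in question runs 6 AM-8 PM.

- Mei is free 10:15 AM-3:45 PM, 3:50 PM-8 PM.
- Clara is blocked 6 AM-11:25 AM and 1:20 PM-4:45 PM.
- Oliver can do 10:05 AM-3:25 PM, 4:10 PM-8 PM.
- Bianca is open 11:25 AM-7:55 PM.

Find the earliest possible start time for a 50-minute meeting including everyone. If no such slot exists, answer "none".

11:25

Mei free: 10:15-15:45, 15:50-20:00.
Clara free: 11:25-13:20, 16:45-20:00 (invert busy blocks within the working day).
Oliver free: 10:05-15:25, 16:10-20:00.
Bianca free: 11:25-19:55.
Mei ∩ Clara: 11:25-13:20, 16:45-20:00.
Mei ∩ Clara ∩ Oliver: 11:25-13:20, 16:45-20:00.
Mei ∩ Clara ∩ Oliver ∩ Bianca: 11:25-13:20, 16:45-19:55.
The first common window of at least 50 minutes is 11:25-13:20, so the earliest start is 11:25.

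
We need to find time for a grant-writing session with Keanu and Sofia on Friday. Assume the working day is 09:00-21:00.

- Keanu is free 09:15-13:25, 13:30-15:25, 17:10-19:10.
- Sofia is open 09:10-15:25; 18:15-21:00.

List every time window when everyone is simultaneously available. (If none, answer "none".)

Keanu ∩ Sofia: 09:15-13:25, 13:30-15:25, 18:15-19:10.
So the common availability across everyone is 09:15-13:25, 13:30-15:25, 18:15-19:10.

09:15-13:25, 13:30-15:25, 18:15-19:10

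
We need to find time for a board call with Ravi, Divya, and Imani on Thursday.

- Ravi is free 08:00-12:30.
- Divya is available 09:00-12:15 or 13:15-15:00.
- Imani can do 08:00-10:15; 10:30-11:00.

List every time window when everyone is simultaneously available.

Ravi ∩ Divya: 09:00-12:15.
Ravi ∩ Divya ∩ Imani: 09:00-10:15, 10:30-11:00.

09:00-10:15, 10:30-11:00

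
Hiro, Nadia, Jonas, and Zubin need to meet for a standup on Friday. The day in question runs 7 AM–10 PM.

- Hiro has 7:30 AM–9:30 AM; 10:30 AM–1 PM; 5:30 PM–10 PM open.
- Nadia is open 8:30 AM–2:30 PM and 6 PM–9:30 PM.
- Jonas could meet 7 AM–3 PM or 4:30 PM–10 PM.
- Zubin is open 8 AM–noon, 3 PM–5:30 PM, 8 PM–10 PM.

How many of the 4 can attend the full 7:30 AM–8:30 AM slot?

Hiro and Jonas can make the full 07:30-08:30 slot — that's 2.

2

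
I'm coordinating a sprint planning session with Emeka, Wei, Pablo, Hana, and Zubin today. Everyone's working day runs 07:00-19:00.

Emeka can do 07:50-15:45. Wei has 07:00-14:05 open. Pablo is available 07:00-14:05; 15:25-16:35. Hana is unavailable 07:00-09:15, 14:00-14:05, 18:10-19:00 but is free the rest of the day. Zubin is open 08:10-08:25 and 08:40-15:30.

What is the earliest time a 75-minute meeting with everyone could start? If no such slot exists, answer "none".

09:15

Emeka free: 07:50-15:45.
Wei free: 07:00-14:05.
Pablo free: 07:00-14:05, 15:25-16:35.
Hana free: 09:15-14:00, 14:05-18:10 (invert busy blocks within the working day).
Zubin free: 08:10-08:25, 08:40-15:30.
Emeka ∩ Wei: 07:50-14:05.
Emeka ∩ Wei ∩ Pablo: 07:50-14:05.
Emeka ∩ Wei ∩ Pablo ∩ Hana: 09:15-14:00.
Emeka ∩ Wei ∩ Pablo ∩ Hana ∩ Zubin: 09:15-14:00.
The first common window of at least 75 minutes is 09:15-14:00, so the earliest start is 09:15.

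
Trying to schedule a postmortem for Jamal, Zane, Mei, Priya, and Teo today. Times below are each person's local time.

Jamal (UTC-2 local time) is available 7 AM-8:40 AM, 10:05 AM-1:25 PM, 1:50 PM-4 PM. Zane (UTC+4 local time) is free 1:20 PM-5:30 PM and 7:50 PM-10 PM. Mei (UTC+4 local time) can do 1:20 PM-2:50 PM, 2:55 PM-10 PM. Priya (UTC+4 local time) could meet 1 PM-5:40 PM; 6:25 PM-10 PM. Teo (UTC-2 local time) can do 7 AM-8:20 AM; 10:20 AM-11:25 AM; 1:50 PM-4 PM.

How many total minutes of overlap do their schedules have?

Jamal in UTC: 09:00-10:40, 12:05-15:25, 15:50-18:00 (add 2h to convert from UTC-2).
Zane in UTC: 09:20-13:30, 15:50-18:00 (subtract 4h to convert from UTC+4).
Mei in UTC: 09:20-10:50, 10:55-18:00 (subtract 4h to convert from UTC+4).
Priya in UTC: 09:00-13:40, 14:25-18:00 (subtract 4h to convert from UTC+4).
Teo in UTC: 09:00-10:20, 12:20-13:25, 15:50-18:00 (add 2h to convert from UTC-2).
Jamal ∩ Zane: 09:20-10:40, 12:05-13:30, 15:50-18:00.
Jamal ∩ Zane ∩ Mei: 09:20-10:40, 12:05-13:30, 15:50-18:00.
Jamal ∩ Zane ∩ Mei ∩ Priya: 09:20-10:40, 12:05-13:30, 15:50-18:00.
Jamal ∩ Zane ∩ Mei ∩ Priya ∩ Teo: 09:20-10:20, 12:20-13:25, 15:50-18:00.
So the common availability across everyone is 09:20-10:20, 12:20-13:25, 15:50-18:00.
Summing the common windows: 60 + 65 + 130 = 255 minutes.

255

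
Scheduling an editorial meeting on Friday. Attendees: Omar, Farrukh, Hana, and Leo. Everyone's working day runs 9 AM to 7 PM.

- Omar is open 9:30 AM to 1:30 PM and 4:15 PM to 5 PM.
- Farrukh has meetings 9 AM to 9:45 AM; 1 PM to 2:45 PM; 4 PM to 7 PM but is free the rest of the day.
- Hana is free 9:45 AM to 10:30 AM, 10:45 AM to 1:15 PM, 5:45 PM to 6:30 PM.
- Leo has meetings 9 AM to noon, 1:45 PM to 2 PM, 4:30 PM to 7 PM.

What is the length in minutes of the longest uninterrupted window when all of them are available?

Omar free: 09:30-13:30, 16:15-17:00.
Farrukh free: 09:45-13:00, 14:45-16:00 (invert busy blocks within the working day).
Hana free: 09:45-10:30, 10:45-13:15, 17:45-18:30.
Leo free: 12:00-13:45, 14:00-16:30 (invert busy blocks within the working day).
Omar ∩ Farrukh: 09:45-13:00.
Omar ∩ Farrukh ∩ Hana: 09:45-10:30, 10:45-13:00.
Omar ∩ Farrukh ∩ Hana ∩ Leo: 12:00-13:00.
So the common availability across everyone is 12:00-13:00.
The longest is 12:00-13:00 at 60 minutes.

60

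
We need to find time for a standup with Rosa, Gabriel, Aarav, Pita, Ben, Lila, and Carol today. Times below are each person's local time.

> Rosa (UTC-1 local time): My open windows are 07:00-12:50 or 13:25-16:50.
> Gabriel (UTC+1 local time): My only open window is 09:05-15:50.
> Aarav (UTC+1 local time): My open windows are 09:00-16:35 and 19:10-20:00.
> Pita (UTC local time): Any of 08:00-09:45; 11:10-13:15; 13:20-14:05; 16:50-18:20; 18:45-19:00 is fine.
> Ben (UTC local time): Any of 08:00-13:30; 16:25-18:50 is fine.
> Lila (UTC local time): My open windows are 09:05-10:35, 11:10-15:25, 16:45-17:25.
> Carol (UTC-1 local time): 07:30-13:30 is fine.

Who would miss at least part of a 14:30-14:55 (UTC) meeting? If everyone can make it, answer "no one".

Rosa in UTC: 08:00-13:50, 14:25-17:50 (add 1h to convert from UTC-1).
Gabriel in UTC: 08:05-14:50 (subtract 1h to convert from UTC+1).
Aarav in UTC: 08:00-15:35, 18:10-19:00 (subtract 1h to convert from UTC+1).
Pita in UTC: 08:00-09:45, 11:10-13:15, 13:20-14:05, 16:50-18:20, 18:45-19:00.
Ben in UTC: 08:00-13:30, 16:25-18:50.
Lila in UTC: 09:05-10:35, 11:10-15:25, 16:45-17:25.
Carol in UTC: 08:30-14:30 (add 1h to convert from UTC-1).
Rosa: free for 14:30-14:55. Gabriel: not fully free for 14:30-14:55. Aarav: free for 14:30-14:55. Pita: not fully free for 14:30-14:55. Ben: not fully free for 14:30-14:55. Lila: free for 14:30-14:55. Carol: not fully free for 14:30-14:55.

Ben, Carol, Gabriel, Pita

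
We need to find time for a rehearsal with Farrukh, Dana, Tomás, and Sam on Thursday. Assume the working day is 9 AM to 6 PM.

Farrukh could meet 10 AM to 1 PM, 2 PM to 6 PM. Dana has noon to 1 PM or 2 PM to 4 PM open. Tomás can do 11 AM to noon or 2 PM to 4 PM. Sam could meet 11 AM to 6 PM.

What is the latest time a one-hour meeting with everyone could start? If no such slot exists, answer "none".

15:00

Farrukh ∩ Dana: 12:00-13:00, 14:00-16:00.
Farrukh ∩ Dana ∩ Tomás: 14:00-16:00.
Farrukh ∩ Dana ∩ Tomás ∩ Sam: 14:00-16:00.
The last common window of at least 60 minutes is 14:00-16:00; a 60-minute meeting can start as late as 15:00 and still end by 16:00.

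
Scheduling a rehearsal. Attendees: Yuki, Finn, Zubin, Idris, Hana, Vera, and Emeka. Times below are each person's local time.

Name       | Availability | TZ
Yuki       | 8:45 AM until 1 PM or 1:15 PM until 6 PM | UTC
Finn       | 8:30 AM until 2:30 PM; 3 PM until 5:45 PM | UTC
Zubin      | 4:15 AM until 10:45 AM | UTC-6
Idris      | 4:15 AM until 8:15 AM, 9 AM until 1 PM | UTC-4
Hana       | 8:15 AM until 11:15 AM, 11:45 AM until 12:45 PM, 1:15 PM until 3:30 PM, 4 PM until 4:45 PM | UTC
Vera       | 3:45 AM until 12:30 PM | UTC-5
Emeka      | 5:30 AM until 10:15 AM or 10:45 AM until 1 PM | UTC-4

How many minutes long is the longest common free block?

60

Yuki in UTC: 08:45-13:00, 13:15-18:00.
Finn in UTC: 08:30-14:30, 15:00-17:45.
Zubin in UTC: 10:15-16:45 (add 6h to convert from UTC-6).
Idris in UTC: 08:15-12:15, 13:00-17:00 (add 4h to convert from UTC-4).
Hana in UTC: 08:15-11:15, 11:45-12:45, 13:15-15:30, 16:00-16:45.
Vera in UTC: 08:45-17:30 (add 5h to convert from UTC-5).
Emeka in UTC: 09:30-14:15, 14:45-17:00 (add 4h to convert from UTC-4).
Yuki ∩ Finn: 08:45-13:00, 13:15-14:30, 15:00-17:45.
Yuki ∩ Finn ∩ Zubin: 10:15-13:00, 13:15-14:30, 15:00-16:45.
Yuki ∩ Finn ∩ Zubin ∩ Idris: 10:15-12:15, 13:15-14:30, 15:00-16:45.
Yuki ∩ Finn ∩ Zubin ∩ Idris ∩ Hana: 10:15-11:15, 11:45-12:15, 13:15-14:30, 15:00-15:30, 16:00-16:45.
Yuki ∩ Finn ∩ Zubin ∩ Idris ∩ Hana ∩ Vera: 10:15-11:15, 11:45-12:15, 13:15-14:30, 15:00-15:30, 16:00-16:45.
Yuki ∩ Finn ∩ Zubin ∩ Idris ∩ Hana ∩ Vera ∩ Emeka: 10:15-11:15, 11:45-12:15, 13:15-14:15, 15:00-15:30, 16:00-16:45.
Those are the intersection windows.
The longest is 10:15-11:15 at 60 minutes.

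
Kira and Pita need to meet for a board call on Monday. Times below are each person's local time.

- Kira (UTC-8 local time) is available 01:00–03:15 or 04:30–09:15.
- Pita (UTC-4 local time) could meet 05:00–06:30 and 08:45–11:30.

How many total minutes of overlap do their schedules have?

Kira in UTC: 09:00-11:15, 12:30-17:15 (add 8h to convert from UTC-8).
Pita in UTC: 09:00-10:30, 12:45-15:30 (add 4h to convert from UTC-4).
Kira ∩ Pita: 09:00-10:30, 12:45-15:30.
Those are the intersection windows.
Summing the common windows: 90 + 165 = 255 minutes.

255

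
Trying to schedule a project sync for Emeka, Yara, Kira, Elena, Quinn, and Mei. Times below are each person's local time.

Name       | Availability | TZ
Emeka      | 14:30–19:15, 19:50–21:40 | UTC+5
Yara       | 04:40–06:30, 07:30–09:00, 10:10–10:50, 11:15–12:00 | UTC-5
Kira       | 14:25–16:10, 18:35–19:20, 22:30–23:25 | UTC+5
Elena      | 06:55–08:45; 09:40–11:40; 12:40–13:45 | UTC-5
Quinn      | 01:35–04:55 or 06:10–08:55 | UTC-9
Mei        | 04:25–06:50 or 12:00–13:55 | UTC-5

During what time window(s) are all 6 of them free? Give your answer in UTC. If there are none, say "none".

Emeka in UTC: 09:30-14:15, 14:50-16:40 (subtract 5h to convert from UTC+5).
Yara in UTC: 09:40-11:30, 12:30-14:00, 15:10-15:50, 16:15-17:00 (add 5h to convert from UTC-5).
Kira in UTC: 09:25-11:10, 13:35-14:20, 17:30-18:25 (subtract 5h to convert from UTC+5).
Elena in UTC: 11:55-13:45, 14:40-16:40, 17:40-18:45 (add 5h to convert from UTC-5).
Quinn in UTC: 10:35-13:55, 15:10-17:55 (add 9h to convert from UTC-9).
Mei in UTC: 09:25-11:50, 17:00-18:55 (add 5h to convert from UTC-5).
Emeka ∩ Yara: 09:40-11:30, 12:30-14:00, 15:10-15:50, 16:15-16:40.
Emeka ∩ Yara ∩ Kira: 09:40-11:10, 13:35-14:00.
Emeka ∩ Yara ∩ Kira ∩ Elena: 13:35-13:45.
Emeka ∩ Yara ∩ Kira ∩ Elena ∩ Quinn: 13:35-13:45.
Emeka ∩ Yara ∩ Kira ∩ Elena ∩ Quinn ∩ Mei: ∅.
There is no time when everyone is free.

none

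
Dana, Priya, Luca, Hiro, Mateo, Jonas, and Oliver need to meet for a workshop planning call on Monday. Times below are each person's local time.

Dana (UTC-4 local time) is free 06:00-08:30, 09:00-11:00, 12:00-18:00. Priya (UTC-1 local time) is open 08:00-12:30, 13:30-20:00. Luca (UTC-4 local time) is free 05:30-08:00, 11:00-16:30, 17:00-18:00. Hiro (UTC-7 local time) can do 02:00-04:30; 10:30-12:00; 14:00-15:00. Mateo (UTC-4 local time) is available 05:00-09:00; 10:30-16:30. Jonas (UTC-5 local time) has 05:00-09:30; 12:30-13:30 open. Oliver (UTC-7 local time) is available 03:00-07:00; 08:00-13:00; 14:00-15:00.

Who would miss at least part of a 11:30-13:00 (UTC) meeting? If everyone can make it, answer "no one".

Dana in UTC: 10:00-12:30, 13:00-15:00, 16:00-22:00 (add 4h to convert from UTC-4).
Priya in UTC: 09:00-13:30, 14:30-21:00 (add 1h to convert from UTC-1).
Luca in UTC: 09:30-12:00, 15:00-20:30, 21:00-22:00 (add 4h to convert from UTC-4).
Hiro in UTC: 09:00-11:30, 17:30-19:00, 21:00-22:00 (add 7h to convert from UTC-7).
Mateo in UTC: 09:00-13:00, 14:30-20:30 (add 4h to convert from UTC-4).
Jonas in UTC: 10:00-14:30, 17:30-18:30 (add 5h to convert from UTC-5).
Oliver in UTC: 10:00-14:00, 15:00-20:00, 21:00-22:00 (add 7h to convert from UTC-7).
Dana: not fully free for 11:30-13:00. Priya: free for 11:30-13:00. Luca: not fully free for 11:30-13:00. Hiro: not fully free for 11:30-13:00. Mateo: free for 11:30-13:00. Jonas: free for 11:30-13:00. Oliver: free for 11:30-13:00.

Dana, Hiro, Luca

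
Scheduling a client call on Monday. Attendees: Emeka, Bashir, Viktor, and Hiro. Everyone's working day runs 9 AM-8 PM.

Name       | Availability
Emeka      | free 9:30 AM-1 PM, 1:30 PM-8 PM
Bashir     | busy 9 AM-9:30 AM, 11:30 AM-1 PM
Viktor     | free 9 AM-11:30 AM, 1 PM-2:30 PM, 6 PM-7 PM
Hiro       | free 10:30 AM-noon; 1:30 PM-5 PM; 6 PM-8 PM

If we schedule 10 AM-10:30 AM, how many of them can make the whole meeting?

3

Emeka free: 09:30-13:00, 13:30-20:00.
Bashir free: 09:30-11:30, 13:00-20:00 (invert busy blocks within the working day).
Viktor free: 09:00-11:30, 13:00-14:30, 18:00-19:00.
Hiro free: 10:30-12:00, 13:30-17:00, 18:00-20:00.
Emeka, Bashir, and Viktor can make the full 10:00-10:30 slot — that's 3.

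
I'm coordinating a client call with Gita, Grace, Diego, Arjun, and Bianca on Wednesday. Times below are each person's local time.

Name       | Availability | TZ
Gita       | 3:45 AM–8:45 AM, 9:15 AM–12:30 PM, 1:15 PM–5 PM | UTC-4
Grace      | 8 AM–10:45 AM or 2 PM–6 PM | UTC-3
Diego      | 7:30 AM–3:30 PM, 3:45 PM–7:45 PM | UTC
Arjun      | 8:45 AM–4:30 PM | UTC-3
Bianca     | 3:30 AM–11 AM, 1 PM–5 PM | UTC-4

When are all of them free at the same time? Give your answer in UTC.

11:45-12:45, 13:15-13:45, 17:15-19:30

Gita in UTC: 07:45-12:45, 13:15-16:30, 17:15-21:00 (add 4h to convert from UTC-4).
Grace in UTC: 11:00-13:45, 17:00-21:00 (add 3h to convert from UTC-3).
Diego in UTC: 07:30-15:30, 15:45-19:45.
Arjun in UTC: 11:45-19:30 (add 3h to convert from UTC-3).
Bianca in UTC: 07:30-15:00, 17:00-21:00 (add 4h to convert from UTC-4).
Gita ∩ Grace: 11:00-12:45, 13:15-13:45, 17:15-21:00.
Gita ∩ Grace ∩ Diego: 11:00-12:45, 13:15-13:45, 17:15-19:45.
Gita ∩ Grace ∩ Diego ∩ Arjun: 11:45-12:45, 13:15-13:45, 17:15-19:30.
Gita ∩ Grace ∩ Diego ∩ Arjun ∩ Bianca: 11:45-12:45, 13:15-13:45, 17:15-19:30.
So the common availability across everyone is 11:45-12:45, 13:15-13:45, 17:15-19:30.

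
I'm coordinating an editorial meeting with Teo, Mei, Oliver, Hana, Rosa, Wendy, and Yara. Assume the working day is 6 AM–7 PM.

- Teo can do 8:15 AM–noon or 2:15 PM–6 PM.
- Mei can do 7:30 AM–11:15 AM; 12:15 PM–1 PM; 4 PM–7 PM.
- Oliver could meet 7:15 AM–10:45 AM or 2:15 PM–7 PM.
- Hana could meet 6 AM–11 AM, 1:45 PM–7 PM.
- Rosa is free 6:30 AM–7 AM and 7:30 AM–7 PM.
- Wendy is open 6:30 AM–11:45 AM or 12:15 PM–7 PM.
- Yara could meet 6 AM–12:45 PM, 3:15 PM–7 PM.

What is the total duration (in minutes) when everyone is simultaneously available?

270

Teo ∩ Mei: 08:15-11:15, 16:00-18:00.
Teo ∩ Mei ∩ Oliver: 08:15-10:45, 16:00-18:00.
Teo ∩ Mei ∩ Oliver ∩ Hana: 08:15-10:45, 16:00-18:00.
Teo ∩ Mei ∩ Oliver ∩ Hana ∩ Rosa: 08:15-10:45, 16:00-18:00.
Teo ∩ Mei ∩ Oliver ∩ Hana ∩ Rosa ∩ Wendy: 08:15-10:45, 16:00-18:00.
Teo ∩ Mei ∩ Oliver ∩ Hana ∩ Rosa ∩ Wendy ∩ Yara: 08:15-10:45, 16:00-18:00.
So the common availability across everyone is 08:15-10:45, 16:00-18:00.
Summing the common windows: 150 + 120 = 270 minutes.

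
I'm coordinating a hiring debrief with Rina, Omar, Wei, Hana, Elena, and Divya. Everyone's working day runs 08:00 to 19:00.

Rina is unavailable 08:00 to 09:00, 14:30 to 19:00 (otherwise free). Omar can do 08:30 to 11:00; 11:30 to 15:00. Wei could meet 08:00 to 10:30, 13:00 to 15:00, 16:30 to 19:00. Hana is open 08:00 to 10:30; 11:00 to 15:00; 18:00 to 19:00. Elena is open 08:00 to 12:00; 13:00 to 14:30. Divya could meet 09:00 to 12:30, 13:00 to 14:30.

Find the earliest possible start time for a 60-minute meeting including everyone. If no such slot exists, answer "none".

09:00

Rina free: 09:00-14:30 (invert busy blocks within the working day).
Omar free: 08:30-11:00, 11:30-15:00.
Wei free: 08:00-10:30, 13:00-15:00, 16:30-19:00.
Hana free: 08:00-10:30, 11:00-15:00, 18:00-19:00.
Elena free: 08:00-12:00, 13:00-14:30.
Divya free: 09:00-12:30, 13:00-14:30.
Rina ∩ Omar: 09:00-11:00, 11:30-14:30.
Rina ∩ Omar ∩ Wei: 09:00-10:30, 13:00-14:30.
Rina ∩ Omar ∩ Wei ∩ Hana: 09:00-10:30, 13:00-14:30.
Rina ∩ Omar ∩ Wei ∩ Hana ∩ Elena: 09:00-10:30, 13:00-14:30.
Rina ∩ Omar ∩ Wei ∩ Hana ∩ Elena ∩ Divya: 09:00-10:30, 13:00-14:30.
The first common window of at least 60 minutes is 09:00-10:30, so the earliest start is 09:00.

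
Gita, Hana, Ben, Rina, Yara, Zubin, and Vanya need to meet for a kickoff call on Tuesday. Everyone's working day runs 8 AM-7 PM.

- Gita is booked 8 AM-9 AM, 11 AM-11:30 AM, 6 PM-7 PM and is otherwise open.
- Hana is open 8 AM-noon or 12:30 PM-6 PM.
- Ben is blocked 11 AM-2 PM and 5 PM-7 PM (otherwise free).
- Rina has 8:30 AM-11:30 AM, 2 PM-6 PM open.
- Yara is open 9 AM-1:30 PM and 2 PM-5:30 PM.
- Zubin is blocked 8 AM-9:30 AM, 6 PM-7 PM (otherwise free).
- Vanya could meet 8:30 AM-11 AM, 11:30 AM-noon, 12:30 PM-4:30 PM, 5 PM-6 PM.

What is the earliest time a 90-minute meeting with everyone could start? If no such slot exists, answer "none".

Gita free: 09:00-11:00, 11:30-18:00 (invert busy blocks within the working day).
Hana free: 08:00-12:00, 12:30-18:00.
Ben free: 08:00-11:00, 14:00-17:00 (invert busy blocks within the working day).
Rina free: 08:30-11:30, 14:00-18:00.
Yara free: 09:00-13:30, 14:00-17:30.
Zubin free: 09:30-18:00 (invert busy blocks within the working day).
Vanya free: 08:30-11:00, 11:30-12:00, 12:30-16:30, 17:00-18:00.
Gita ∩ Hana: 09:00-11:00, 11:30-12:00, 12:30-18:00.
Gita ∩ Hana ∩ Ben: 09:00-11:00, 14:00-17:00.
Gita ∩ Hana ∩ Ben ∩ Rina: 09:00-11:00, 14:00-17:00.
Gita ∩ Hana ∩ Ben ∩ Rina ∩ Yara: 09:00-11:00, 14:00-17:00.
Gita ∩ Hana ∩ Ben ∩ Rina ∩ Yara ∩ Zubin: 09:30-11:00, 14:00-17:00.
Gita ∩ Hana ∩ Ben ∩ Rina ∩ Yara ∩ Zubin ∩ Vanya: 09:30-11:00, 14:00-16:30.
The first common window of at least 90 minutes is 09:30-11:00, so the earliest start is 09:30.

09:30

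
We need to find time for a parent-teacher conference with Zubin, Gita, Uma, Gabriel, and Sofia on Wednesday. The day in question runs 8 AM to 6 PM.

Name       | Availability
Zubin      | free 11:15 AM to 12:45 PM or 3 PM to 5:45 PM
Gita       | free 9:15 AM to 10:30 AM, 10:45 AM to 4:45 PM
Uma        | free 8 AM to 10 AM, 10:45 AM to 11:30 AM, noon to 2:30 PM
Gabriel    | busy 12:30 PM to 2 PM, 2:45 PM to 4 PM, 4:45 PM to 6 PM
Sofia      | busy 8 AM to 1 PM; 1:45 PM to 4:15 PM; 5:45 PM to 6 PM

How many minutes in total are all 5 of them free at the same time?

Zubin free: 11:15-12:45, 15:00-17:45.
Gita free: 09:15-10:30, 10:45-16:45.
Uma free: 08:00-10:00, 10:45-11:30, 12:00-14:30.
Gabriel free: 08:00-12:30, 14:00-14:45, 16:00-16:45 (invert busy blocks within the working day).
Sofia free: 13:00-13:45, 16:15-17:45 (invert busy blocks within the working day).
Zubin ∩ Gita: 11:15-12:45, 15:00-16:45.
Zubin ∩ Gita ∩ Uma: 11:15-11:30, 12:00-12:45.
Zubin ∩ Gita ∩ Uma ∩ Gabriel: 11:15-11:30, 12:00-12:30.
Zubin ∩ Gita ∩ Uma ∩ Gabriel ∩ Sofia: ∅.
There is no time when everyone is free.
There is no common window, so the total is 0 minutes.

0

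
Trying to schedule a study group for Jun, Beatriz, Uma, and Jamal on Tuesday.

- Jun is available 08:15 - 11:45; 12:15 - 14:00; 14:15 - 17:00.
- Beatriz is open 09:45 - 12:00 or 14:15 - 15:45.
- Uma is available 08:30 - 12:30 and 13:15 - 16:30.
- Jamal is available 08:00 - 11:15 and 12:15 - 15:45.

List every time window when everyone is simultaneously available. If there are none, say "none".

Jun ∩ Beatriz: 09:45-11:45, 14:15-15:45.
Jun ∩ Beatriz ∩ Uma: 09:45-11:45, 14:15-15:45.
Jun ∩ Beatriz ∩ Uma ∩ Jamal: 09:45-11:15, 14:15-15:45.
So the common availability across everyone is 09:45-11:15, 14:15-15:45.

09:45-11:15, 14:15-15:45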